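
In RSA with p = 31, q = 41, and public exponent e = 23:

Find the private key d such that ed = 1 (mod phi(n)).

Step 1: n = 31 * 41 = 1271.
Step 2: phi(n) = 30 * 40 = 1200.
Step 3: Find d such that 23 * d = 1 (mod 1200).
Step 4: d = 23^(-1) mod 1200 = 887.
Verification: 23 * 887 = 20401 = 17 * 1200 + 1.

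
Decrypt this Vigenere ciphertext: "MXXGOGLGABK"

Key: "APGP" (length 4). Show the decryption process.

Step 1: Key 'APGP' has length 4. Extended key: APGPAPGPAPG
Step 2: Decrypt each position:
  M(12) - A(0) = 12 = M
  X(23) - P(15) = 8 = I
  X(23) - G(6) = 17 = R
  G(6) - P(15) = 17 = R
  O(14) - A(0) = 14 = O
  G(6) - P(15) = 17 = R
  L(11) - G(6) = 5 = F
  G(6) - P(15) = 17 = R
  A(0) - A(0) = 0 = A
  B(1) - P(15) = 12 = M
  K(10) - G(6) = 4 = E
Plaintext: MIRRORFRAME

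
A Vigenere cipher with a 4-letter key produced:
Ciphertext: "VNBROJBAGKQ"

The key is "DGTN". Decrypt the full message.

Step 1: Key 'DGTN' has length 4. Extended key: DGTNDGTNDGT
Step 2: Decrypt each position:
  V(21) - D(3) = 18 = S
  N(13) - G(6) = 7 = H
  B(1) - T(19) = 8 = I
  R(17) - N(13) = 4 = E
  O(14) - D(3) = 11 = L
  J(9) - G(6) = 3 = D
  B(1) - T(19) = 8 = I
  A(0) - N(13) = 13 = N
  G(6) - D(3) = 3 = D
  K(10) - G(6) = 4 = E
  Q(16) - T(19) = 23 = X
Plaintext: SHIELDINDEX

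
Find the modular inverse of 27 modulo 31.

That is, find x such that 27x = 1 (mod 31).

Step 1: We need x such that 27 * x = 1 (mod 31).
Step 2: Using the extended Euclidean algorithm or trial:
  27 * 23 = 621 = 20 * 31 + 1.
Step 3: Since 621 mod 31 = 1, the inverse is x = 23.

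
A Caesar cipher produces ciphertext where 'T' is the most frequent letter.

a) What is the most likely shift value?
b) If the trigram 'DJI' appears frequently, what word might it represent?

Step 1: In English, 'E' is the most frequent letter (12.7%).
Step 2: The most frequent ciphertext letter is 'T' (position 19).
Step 3: Shift = (19 - 4) mod 26 = 15.
Step 4: Decrypt 'DJI' by shifting back 15:
  D -> O
  J -> U
  I -> T
Step 5: 'DJI' decrypts to 'OUT'.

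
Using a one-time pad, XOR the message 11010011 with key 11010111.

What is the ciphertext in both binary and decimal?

Step 1: Write out the XOR operation bit by bit:
  Message: 11010011
  Key:     11010111
  XOR:     00000100
Step 2: Convert to decimal: 00000100 = 4.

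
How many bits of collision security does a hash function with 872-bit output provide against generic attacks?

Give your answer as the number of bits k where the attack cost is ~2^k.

Step 1: The hash has a 872-bit output.
Step 2: Collision resistance means it should be infeasible to find any x != y with h(x) = h(y).
By the birthday bound, a generic collision search succeeds after about sqrt(2^872) = 2^(872/2) = 2^436 evaluations.
Step 3: Security level = 436 bits.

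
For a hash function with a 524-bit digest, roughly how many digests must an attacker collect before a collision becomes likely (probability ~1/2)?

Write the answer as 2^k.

Step 1: The birthday paradox gives collision probability ~50% after sqrt(2^n) = 2^(n/2) hashes.
Step 2: For 524-bit output: 2^(524/2) = 2^262.
Step 3: Approximately 2^262 hash computations needed.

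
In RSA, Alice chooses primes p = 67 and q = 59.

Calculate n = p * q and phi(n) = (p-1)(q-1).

Step 1: n = p * q = 67 * 59 = 3953.
Step 2: phi(n) = (p-1)(q-1) = 66 * 58 = 3828.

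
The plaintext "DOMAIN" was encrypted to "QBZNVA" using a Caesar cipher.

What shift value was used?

Step 1: Compare first letters: D (position 3) -> Q (position 16).
Step 2: Shift = (16 - 3) mod 26 = 13.
The shift value is 13.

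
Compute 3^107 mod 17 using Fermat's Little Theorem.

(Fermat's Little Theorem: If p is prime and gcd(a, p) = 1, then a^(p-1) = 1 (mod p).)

Step 1: Since 17 is prime, by Fermat's Little Theorem: 3^16 = 1 (mod 17).
Step 2: Reduce exponent: 107 mod 16 = 11.
Step 3: So 3^107 = 3^11 (mod 17).
Step 4: 3^11 mod 17 = 7.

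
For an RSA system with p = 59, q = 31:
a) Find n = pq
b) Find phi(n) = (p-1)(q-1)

Step 1: n = p * q = 59 * 31 = 1829.
Step 2: phi(n) = (p-1)(q-1) = 58 * 30 = 1740.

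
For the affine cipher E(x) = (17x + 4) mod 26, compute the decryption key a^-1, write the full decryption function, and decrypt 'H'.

Step 1: Find a^-1, the modular inverse of 17 mod 26.
Step 2: We need 17 * a^-1 = 1 (mod 26).
Step 3: 17 * 23 = 391 = 15 * 26 + 1, so a^-1 = 23.
Step 4: D(y) = 23(y - 4) mod 26.
Step 5: Apply to 'H' (y = 7): D(7) = 23 * (7 - 4) mod 26 = 23 * 3 mod 26 = 17 -> 'R'.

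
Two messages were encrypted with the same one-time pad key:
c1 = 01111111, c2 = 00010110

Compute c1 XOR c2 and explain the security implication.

Step 1: c1 XOR c2 = (m1 XOR k) XOR (m2 XOR k).
Step 2: By XOR associativity/commutativity: = m1 XOR m2 XOR k XOR k = m1 XOR m2.
Step 3: 01111111 XOR 00010110 = 01101001 = 105.
Step 4: The key cancels out! An attacker learns m1 XOR m2 = 105, revealing the relationship between plaintexts.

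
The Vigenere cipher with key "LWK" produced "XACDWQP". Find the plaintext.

Step 1: Extend key: LWKLWKL
Step 2: Decrypt each letter (c - k) mod 26:
  X(23) - L(11) = (23-11) mod 26 = 12 = M
  A(0) - W(22) = (0-22) mod 26 = 4 = E
  C(2) - K(10) = (2-10) mod 26 = 18 = S
  D(3) - L(11) = (3-11) mod 26 = 18 = S
  W(22) - W(22) = (22-22) mod 26 = 0 = A
  Q(16) - K(10) = (16-10) mod 26 = 6 = G
  P(15) - L(11) = (15-11) mod 26 = 4 = E
Plaintext: MESSAGE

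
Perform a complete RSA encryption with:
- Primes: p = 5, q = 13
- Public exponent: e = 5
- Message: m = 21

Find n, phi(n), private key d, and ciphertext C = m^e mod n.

Step 1: n = 5 * 13 = 65.
Step 2: phi(n) = (5-1)(13-1) = 4 * 12 = 48.
Step 3: Find d = 5^(-1) mod 48 = 29.
  Verify: 5 * 29 = 145 = 1 (mod 48).
Step 4: C = 21^5 mod 65 = 21.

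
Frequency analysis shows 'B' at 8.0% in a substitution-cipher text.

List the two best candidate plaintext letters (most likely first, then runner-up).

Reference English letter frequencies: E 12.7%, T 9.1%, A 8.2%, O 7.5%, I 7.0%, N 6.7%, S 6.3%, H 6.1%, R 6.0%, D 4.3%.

Step 1: Observed frequency of 'B' is 8.0%.
Step 2: Compute distances to each reference frequency and sort:
  A (8.2%): difference = 0.2% <-- BEST
  O (7.5%): difference = 0.5% <-- RUNNER-UP
  I (7.0%): difference = 1.0%
  T (9.1%): difference = 1.1%
  N (6.7%): difference = 1.3%
Step 3: Most likely is 'A' (8.2%, diff 0.2%); second most likely is 'O' (7.5%, diff 0.5%).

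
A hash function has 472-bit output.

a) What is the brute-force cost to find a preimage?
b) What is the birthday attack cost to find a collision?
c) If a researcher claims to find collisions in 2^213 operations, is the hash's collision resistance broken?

Step 1: Preimage resistance requires brute-force of 2^472 operations.
Step 2: Collision resistance (birthday bound) = 2^(472/2) = 2^236.
Step 3: The claimed attack costs 2^213 operations.
Step 4: Since 2^213 < 2^236, the claimed attack beats the generic birthday bound, so collision resistance is broken.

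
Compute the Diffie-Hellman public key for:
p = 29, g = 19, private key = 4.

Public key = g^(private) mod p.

Step 1: A = g^a mod p = 19^4 mod 29.
  19^1 mod 29 = 19
  19^2 mod 29 = (19 * 19) mod 29 = 13
  19^3 mod 29 = (13 * 19) mod 29 = 15
  19^4 mod 29 = (15 * 19) mod 29 = 24
Result: A = 24.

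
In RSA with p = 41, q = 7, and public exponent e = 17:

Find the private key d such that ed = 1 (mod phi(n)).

Step 1: n = 41 * 7 = 287.
Step 2: phi(n) = 40 * 6 = 240.
Step 3: Find d such that 17 * d = 1 (mod 240).
Step 4: d = 17^(-1) mod 240 = 113.
Verification: 17 * 113 = 1921 = 8 * 240 + 1.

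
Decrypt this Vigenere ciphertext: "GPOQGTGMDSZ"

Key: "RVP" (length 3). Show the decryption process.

Step 1: Key 'RVP' has length 3. Extended key: RVPRVPRVPRV
Step 2: Decrypt each position:
  G(6) - R(17) = 15 = P
  P(15) - V(21) = 20 = U
  O(14) - P(15) = 25 = Z
  Q(16) - R(17) = 25 = Z
  G(6) - V(21) = 11 = L
  T(19) - P(15) = 4 = E
  G(6) - R(17) = 15 = P
  M(12) - V(21) = 17 = R
  D(3) - P(15) = 14 = O
  S(18) - R(17) = 1 = B
  Z(25) - V(21) = 4 = E
Plaintext: PUZZLEPROBE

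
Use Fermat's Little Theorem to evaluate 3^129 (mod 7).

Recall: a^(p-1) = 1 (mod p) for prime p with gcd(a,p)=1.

Step 1: Since 7 is prime, by Fermat's Little Theorem: 3^6 = 1 (mod 7).
Step 2: Reduce exponent: 129 mod 6 = 3.
Step 3: So 3^129 = 3^3 (mod 7).
Step 4: 3^3 mod 7 = 6.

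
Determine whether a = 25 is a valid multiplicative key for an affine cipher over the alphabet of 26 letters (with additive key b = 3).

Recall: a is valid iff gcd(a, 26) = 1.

Step 1: Compute gcd(25, 26).
Step 2: gcd(25, 26) = 1.
Since gcd = 1, 25 is coprime with 26, so it is a valid key.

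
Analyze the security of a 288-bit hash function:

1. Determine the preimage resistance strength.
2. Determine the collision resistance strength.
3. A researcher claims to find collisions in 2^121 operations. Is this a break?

Step 1: Preimage resistance requires brute-force of 2^288 operations.
Step 2: Collision resistance (birthday bound) = 2^(288/2) = 2^144.
Step 3: The claimed attack costs 2^121 operations.
Step 4: Since 2^121 < 2^144, the claimed attack beats the generic birthday bound, so collision resistance is broken.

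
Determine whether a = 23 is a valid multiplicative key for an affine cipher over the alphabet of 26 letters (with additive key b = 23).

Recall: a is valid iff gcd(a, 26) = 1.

Step 1: Compute gcd(23, 26).
Step 2: gcd(23, 26) = 1.
Since gcd = 1, 23 is coprime with 26, so it is a valid key.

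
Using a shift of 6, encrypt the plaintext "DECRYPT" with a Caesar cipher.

Step 1: For each letter, shift forward by 6 positions (mod 26).
  D (position 3) -> position (3+6) mod 26 = 9 -> J
  E (position 4) -> position (4+6) mod 26 = 10 -> K
  C (position 2) -> position (2+6) mod 26 = 8 -> I
  R (position 17) -> position (17+6) mod 26 = 23 -> X
  Y (position 24) -> position (24+6) mod 26 = 4 -> E
  P (position 15) -> position (15+6) mod 26 = 21 -> V
  T (position 19) -> position (19+6) mod 26 = 25 -> Z
Result: JKIXEVZ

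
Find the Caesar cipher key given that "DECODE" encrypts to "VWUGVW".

Step 1: Compare first letters: D (position 3) -> V (position 21).
Step 2: Shift = (21 - 3) mod 26 = 18.
The shift value is 18.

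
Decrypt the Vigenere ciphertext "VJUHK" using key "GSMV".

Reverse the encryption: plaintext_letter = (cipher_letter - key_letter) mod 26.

Step 1: Extend key: GSMVG
Step 2: Decrypt each letter (c - k) mod 26:
  V(21) - G(6) = (21-6) mod 26 = 15 = P
  J(9) - S(18) = (9-18) mod 26 = 17 = R
  U(20) - M(12) = (20-12) mod 26 = 8 = I
  H(7) - V(21) = (7-21) mod 26 = 12 = M
  K(10) - G(6) = (10-6) mod 26 = 4 = E
Plaintext: PRIME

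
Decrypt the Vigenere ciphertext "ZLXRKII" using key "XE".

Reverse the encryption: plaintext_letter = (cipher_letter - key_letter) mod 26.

Step 1: Extend key: XEXEXEX
Step 2: Decrypt each letter (c - k) mod 26:
  Z(25) - X(23) = (25-23) mod 26 = 2 = C
  L(11) - E(4) = (11-4) mod 26 = 7 = H
  X(23) - X(23) = (23-23) mod 26 = 0 = A
  R(17) - E(4) = (17-4) mod 26 = 13 = N
  K(10) - X(23) = (10-23) mod 26 = 13 = N
  I(8) - E(4) = (8-4) mod 26 = 4 = E
  I(8) - X(23) = (8-23) mod 26 = 11 = L
Plaintext: CHANNEL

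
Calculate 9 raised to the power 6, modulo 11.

Step 1: Compute 9^6 mod 11 step by step, reducing modulo 11 at each step.
  9^1 mod 11 = 9
  9^2 mod 11 = (9 * 9) mod 11 = 4
  9^3 mod 11 = (4 * 9) mod 11 = 3
  9^4 mod 11 = (3 * 9) mod 11 = 5
  9^5 mod 11 = (5 * 9) mod 11 = 1
  9^6 mod 11 = (1 * 9) mod 11 = 9
Step 2: Result = 9.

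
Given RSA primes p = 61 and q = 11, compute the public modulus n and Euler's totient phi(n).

Step 1: n = p * q = 61 * 11 = 671.
Step 2: phi(n) = (p-1)(q-1) = 60 * 10 = 600.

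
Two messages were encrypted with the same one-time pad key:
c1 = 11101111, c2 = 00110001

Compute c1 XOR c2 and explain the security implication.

Step 1: c1 XOR c2 = (m1 XOR k) XOR (m2 XOR k).
Step 2: By XOR associativity/commutativity: = m1 XOR m2 XOR k XOR k = m1 XOR m2.
Step 3: 11101111 XOR 00110001 = 11011110 = 222.
Step 4: The key cancels out! An attacker learns m1 XOR m2 = 222, revealing the relationship between plaintexts.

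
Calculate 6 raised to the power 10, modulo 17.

Step 1: Compute 6^10 mod 17 step by step, reducing modulo 17 at each step.
  6^1 mod 17 = 6
  6^2 mod 17 = (6 * 6) mod 17 = 2
  6^3 mod 17 = (2 * 6) mod 17 = 12
  6^4 mod 17 = (12 * 6) mod 17 = 4
  6^5 mod 17 = (4 * 6) mod 17 = 7
  6^6 mod 17 = (7 * 6) mod 17 = 8
  6^7 mod 17 = (8 * 6) mod 17 = 14
  6^8 mod 17 = (14 * 6) mod 17 = 16
  6^9 mod 17 = (16 * 6) mod 17 = 11
  6^10 mod 17 = (11 * 6) mod 17 = 15
Step 2: Result = 15.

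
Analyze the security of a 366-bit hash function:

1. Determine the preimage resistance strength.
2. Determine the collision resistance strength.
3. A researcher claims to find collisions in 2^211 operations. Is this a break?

Step 1: Preimage resistance requires brute-force of 2^366 operations.
Step 2: Collision resistance (birthday bound) = 2^(366/2) = 2^183.
Step 3: The claimed attack costs 2^211 operations.
Step 4: Since 2^211 >= 2^183, the claimed attack is no faster than the generic birthday attack, so this does not break collision resistance.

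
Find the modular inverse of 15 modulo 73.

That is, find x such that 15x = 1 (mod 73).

Step 1: We need x such that 15 * x = 1 (mod 73).
Step 2: Using the extended Euclidean algorithm or trial:
  15 * 39 = 585 = 8 * 73 + 1.
Step 3: Since 585 mod 73 = 1, the inverse is x = 39.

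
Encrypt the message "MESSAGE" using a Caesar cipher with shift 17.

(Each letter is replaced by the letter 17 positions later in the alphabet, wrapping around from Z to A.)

Step 1: For each letter, shift forward by 17 positions (mod 26).
  M (position 12) -> position (12+17) mod 26 = 3 -> D
  E (position 4) -> position (4+17) mod 26 = 21 -> V
  S (position 18) -> position (18+17) mod 26 = 9 -> J
  S (position 18) -> position (18+17) mod 26 = 9 -> J
  A (position 0) -> position (0+17) mod 26 = 17 -> R
  G (position 6) -> position (6+17) mod 26 = 23 -> X
  E (position 4) -> position (4+17) mod 26 = 21 -> V
Result: DVJJRXV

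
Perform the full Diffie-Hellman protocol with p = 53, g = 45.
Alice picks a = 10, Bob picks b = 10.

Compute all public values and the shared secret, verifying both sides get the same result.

Step 1: A = g^a mod p = 45^10 mod 53 = 37.
Step 2: B = g^b mod p = 45^10 mod 53 = 37.
Step 3: Alice computes s = B^a mod p = 37^10 mod 53 = 46.
Step 4: Bob computes s = A^b mod p = 37^10 mod 53 = 46.
Both sides agree: shared secret = 46.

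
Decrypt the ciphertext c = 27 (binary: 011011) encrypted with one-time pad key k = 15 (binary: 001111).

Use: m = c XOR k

Step 1: XOR ciphertext with key:
  Ciphertext: 011011
  Key:        001111
  XOR:        010100
Step 2: Plaintext = 010100 = 20 in decimal.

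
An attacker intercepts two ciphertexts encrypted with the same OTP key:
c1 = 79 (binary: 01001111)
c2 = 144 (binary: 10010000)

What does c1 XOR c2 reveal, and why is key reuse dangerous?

Step 1: c1 XOR c2 = (m1 XOR k) XOR (m2 XOR k).
Step 2: By XOR associativity/commutativity: = m1 XOR m2 XOR k XOR k = m1 XOR m2.
Step 3: 01001111 XOR 10010000 = 11011111 = 223.
Step 4: The key cancels out! An attacker learns m1 XOR m2 = 223, revealing the relationship between plaintexts.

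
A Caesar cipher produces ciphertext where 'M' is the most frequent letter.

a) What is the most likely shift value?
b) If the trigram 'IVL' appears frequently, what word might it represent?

Step 1: In English, 'E' is the most frequent letter (12.7%).
Step 2: The most frequent ciphertext letter is 'M' (position 12).
Step 3: Shift = (12 - 4) mod 26 = 8.
Step 4: Decrypt 'IVL' by shifting back 8:
  I -> A
  V -> N
  L -> D
Step 5: 'IVL' decrypts to 'AND'.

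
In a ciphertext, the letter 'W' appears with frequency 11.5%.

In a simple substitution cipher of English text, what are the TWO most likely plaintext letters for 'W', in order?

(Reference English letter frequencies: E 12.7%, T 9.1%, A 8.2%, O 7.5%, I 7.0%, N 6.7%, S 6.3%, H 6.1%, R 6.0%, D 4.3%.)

Step 1: Observed frequency of 'W' is 11.5%.
Step 2: Compute distances to each reference frequency and sort:
  E (12.7%): difference = 1.2% <-- BEST
  T (9.1%): difference = 2.4% <-- RUNNER-UP
  A (8.2%): difference = 3.3%
  O (7.5%): difference = 4.0%
  I (7.0%): difference = 4.5%
Step 3: Most likely is 'E' (12.7%, diff 1.2%); second most likely is 'T' (9.1%, diff 2.4%).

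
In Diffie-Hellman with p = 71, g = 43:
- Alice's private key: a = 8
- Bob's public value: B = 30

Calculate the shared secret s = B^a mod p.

Step 1: s = B^a mod p = 30^8 mod 71.
  30^1 mod 71 = 30
  30^2 mod 71 = (30 * 30) mod 71 = 48
  30^3 mod 71 = (48 * 30) mod 71 = 20
  30^4 mod 71 = (20 * 30) mod 71 = 32
  30^5 mod 71 = (32 * 30) mod 71 = 37
  30^6 mod 71 = (37 * 30) mod 71 = 45
  30^7 mod 71 = (45 * 30) mod 71 = 1
  30^8 mod 71 = (1 * 30) mod 71 = 30
Result: shared secret = 30.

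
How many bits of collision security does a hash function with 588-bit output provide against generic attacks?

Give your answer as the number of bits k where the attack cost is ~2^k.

Step 1: The hash has a 588-bit output.
Step 2: Collision resistance means it should be infeasible to find any x != y with h(x) = h(y).
By the birthday bound, a generic collision search succeeds after about sqrt(2^588) = 2^(588/2) = 2^294 evaluations.
Step 3: Security level = 294 bits.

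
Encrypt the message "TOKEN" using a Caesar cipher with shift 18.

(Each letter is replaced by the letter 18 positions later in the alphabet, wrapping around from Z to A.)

Step 1: For each letter, shift forward by 18 positions (mod 26).
  T (position 19) -> position (19+18) mod 26 = 11 -> L
  O (position 14) -> position (14+18) mod 26 = 6 -> G
  K (position 10) -> position (10+18) mod 26 = 2 -> C
  E (position 4) -> position (4+18) mod 26 = 22 -> W
  N (position 13) -> position (13+18) mod 26 = 5 -> F
Result: LGCWF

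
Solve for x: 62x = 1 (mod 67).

Step 1: We need x such that 62 * x = 1 (mod 67).
Step 2: Using the extended Euclidean algorithm or trial:
  62 * 40 = 2480 = 37 * 67 + 1.
Step 3: Since 2480 mod 67 = 1, the inverse is x = 40.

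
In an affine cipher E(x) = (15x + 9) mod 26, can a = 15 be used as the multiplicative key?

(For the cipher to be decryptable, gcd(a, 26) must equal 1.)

Step 1: Compute gcd(15, 26).
Step 2: gcd(15, 26) = 1.
Since gcd = 1, 15 is coprime with 26, so it is a valid key.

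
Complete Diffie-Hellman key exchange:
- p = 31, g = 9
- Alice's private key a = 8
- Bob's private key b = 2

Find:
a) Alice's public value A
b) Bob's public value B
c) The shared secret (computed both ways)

Step 1: A = g^a mod p = 9^8 mod 31 = 28.
Step 2: B = g^b mod p = 9^2 mod 31 = 19.
Step 3: Alice computes s = B^a mod p = 19^8 mod 31 = 9.
Step 4: Bob computes s = A^b mod p = 28^2 mod 31 = 9.
Both sides agree: shared secret = 9.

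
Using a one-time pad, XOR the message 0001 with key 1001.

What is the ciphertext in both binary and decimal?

Step 1: Write out the XOR operation bit by bit:
  Message: 0001
  Key:     1001
  XOR:     1000
Step 2: Convert to decimal: 1000 = 8.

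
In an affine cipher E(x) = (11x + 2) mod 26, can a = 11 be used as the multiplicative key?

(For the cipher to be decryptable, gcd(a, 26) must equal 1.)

Step 1: Compute gcd(11, 26).
Step 2: gcd(11, 26) = 1.
Since gcd = 1, 11 is coprime with 26, so it is a valid key.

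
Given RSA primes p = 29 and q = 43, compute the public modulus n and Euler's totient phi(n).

Step 1: n = p * q = 29 * 43 = 1247.
Step 2: phi(n) = (p-1)(q-1) = 28 * 42 = 1176.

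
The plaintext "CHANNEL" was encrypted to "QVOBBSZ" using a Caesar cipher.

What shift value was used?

Step 1: Compare first letters: C (position 2) -> Q (position 16).
Step 2: Shift = (16 - 2) mod 26 = 14.
The shift value is 14.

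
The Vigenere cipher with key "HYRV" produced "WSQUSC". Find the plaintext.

Step 1: Extend key: HYRVHY
Step 2: Decrypt each letter (c - k) mod 26:
  W(22) - H(7) = (22-7) mod 26 = 15 = P
  S(18) - Y(24) = (18-24) mod 26 = 20 = U
  Q(16) - R(17) = (16-17) mod 26 = 25 = Z
  U(20) - V(21) = (20-21) mod 26 = 25 = Z
  S(18) - H(7) = (18-7) mod 26 = 11 = L
  C(2) - Y(24) = (2-24) mod 26 = 4 = E
Plaintext: PUZZLE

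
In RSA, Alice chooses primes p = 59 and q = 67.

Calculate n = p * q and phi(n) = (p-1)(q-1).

Step 1: n = p * q = 59 * 67 = 3953.
Step 2: phi(n) = (p-1)(q-1) = 58 * 66 = 3828.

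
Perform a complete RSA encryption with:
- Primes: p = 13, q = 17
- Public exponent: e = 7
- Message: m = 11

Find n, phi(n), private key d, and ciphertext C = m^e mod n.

Step 1: n = 13 * 17 = 221.
Step 2: phi(n) = (13-1)(17-1) = 12 * 16 = 192.
Step 3: Find d = 7^(-1) mod 192 = 55.
  Verify: 7 * 55 = 385 = 1 (mod 192).
Step 4: C = 11^7 mod 221 = 54.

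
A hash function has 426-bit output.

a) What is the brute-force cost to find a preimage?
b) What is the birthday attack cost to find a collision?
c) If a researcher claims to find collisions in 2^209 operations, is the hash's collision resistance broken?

Step 1: Preimage resistance requires brute-force of 2^426 operations.
Step 2: Collision resistance (birthday bound) = 2^(426/2) = 2^213.
Step 3: The claimed attack costs 2^209 operations.
Step 4: Since 2^209 < 2^213, the claimed attack beats the generic birthday bound, so collision resistance is broken.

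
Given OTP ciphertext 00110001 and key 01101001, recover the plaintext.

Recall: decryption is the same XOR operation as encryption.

Step 1: XOR ciphertext with key:
  Ciphertext: 00110001
  Key:        01101001
  XOR:        01011000
Step 2: Plaintext = 01011000 = 88 in decimal.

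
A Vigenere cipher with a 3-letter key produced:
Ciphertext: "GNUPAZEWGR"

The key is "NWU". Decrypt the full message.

Step 1: Key 'NWU' has length 3. Extended key: NWUNWUNWUN
Step 2: Decrypt each position:
  G(6) - N(13) = 19 = T
  N(13) - W(22) = 17 = R
  U(20) - U(20) = 0 = A
  P(15) - N(13) = 2 = C
  A(0) - W(22) = 4 = E
  Z(25) - U(20) = 5 = F
  E(4) - N(13) = 17 = R
  W(22) - W(22) = 0 = A
  G(6) - U(20) = 12 = M
  R(17) - N(13) = 4 = E
Plaintext: TRACEFRAME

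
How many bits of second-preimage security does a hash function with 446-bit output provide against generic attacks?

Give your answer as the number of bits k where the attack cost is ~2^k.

Step 1: The hash has a 446-bit output.
Step 2: Second-preimage resistance means: given a specific input x, it should be infeasible to find a different y with h(y) = h(x).
With a 446-bit output, a generic search for a second preimage costs about 2^446 evaluations (each trial matches the fixed target with probability 2^-446).
Step 3: Security level = 446 bits.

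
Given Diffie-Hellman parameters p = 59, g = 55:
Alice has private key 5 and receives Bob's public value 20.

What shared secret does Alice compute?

Step 1: s = B^a mod p = 20^5 mod 59.
  20^1 mod 59 = 20
  20^2 mod 59 = (20 * 20) mod 59 = 46
  20^3 mod 59 = (46 * 20) mod 59 = 35
  20^4 mod 59 = (35 * 20) mod 59 = 51
  20^5 mod 59 = (51 * 20) mod 59 = 17
Result: shared secret = 17.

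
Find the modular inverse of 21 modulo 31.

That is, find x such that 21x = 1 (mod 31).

Step 1: We need x such that 21 * x = 1 (mod 31).
Step 2: Using the extended Euclidean algorithm or trial:
  21 * 3 = 63 = 2 * 31 + 1.
Step 3: Since 63 mod 31 = 1, the inverse is x = 3.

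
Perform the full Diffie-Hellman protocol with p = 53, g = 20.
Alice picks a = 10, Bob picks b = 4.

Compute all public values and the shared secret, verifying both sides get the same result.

Step 1: A = g^a mod p = 20^10 mod 53 = 43.
Step 2: B = g^b mod p = 20^4 mod 53 = 46.
Step 3: Alice computes s = B^a mod p = 46^10 mod 53 = 36.
Step 4: Bob computes s = A^b mod p = 43^4 mod 53 = 36.
Both sides agree: shared secret = 36.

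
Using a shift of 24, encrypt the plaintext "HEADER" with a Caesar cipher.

Step 1: For each letter, shift forward by 24 positions (mod 26).
  H (position 7) -> position (7+24) mod 26 = 5 -> F
  E (position 4) -> position (4+24) mod 26 = 2 -> C
  A (position 0) -> position (0+24) mod 26 = 24 -> Y
  D (position 3) -> position (3+24) mod 26 = 1 -> B
  E (position 4) -> position (4+24) mod 26 = 2 -> C
  R (position 17) -> position (17+24) mod 26 = 15 -> P
Result: FCYBCP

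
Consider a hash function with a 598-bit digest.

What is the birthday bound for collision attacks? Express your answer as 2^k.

Step 1: The birthday paradox gives collision probability ~50% after sqrt(2^n) = 2^(n/2) hashes.
Step 2: For 598-bit output: 2^(598/2) = 2^299.
Step 3: Approximately 2^299 hash computations needed.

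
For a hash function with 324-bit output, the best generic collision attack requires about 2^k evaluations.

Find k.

Step 1: The hash has a 324-bit output.
Step 2: Collision resistance means it should be infeasible to find any x != y with h(x) = h(y).
By the birthday bound, a generic collision search succeeds after about sqrt(2^324) = 2^(324/2) = 2^162 evaluations.
Step 3: Security level = 162 bits.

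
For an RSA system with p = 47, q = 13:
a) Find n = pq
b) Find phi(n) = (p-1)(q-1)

Step 1: n = p * q = 47 * 13 = 611.
Step 2: phi(n) = (p-1)(q-1) = 46 * 12 = 552.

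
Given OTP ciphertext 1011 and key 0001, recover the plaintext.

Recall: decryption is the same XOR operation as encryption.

Step 1: XOR ciphertext with key:
  Ciphertext: 1011
  Key:        0001
  XOR:        1010
Step 2: Plaintext = 1010 = 10 in decimal.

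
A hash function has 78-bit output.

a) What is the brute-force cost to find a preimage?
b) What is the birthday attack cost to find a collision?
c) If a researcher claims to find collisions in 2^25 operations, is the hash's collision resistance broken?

Step 1: Preimage resistance requires brute-force of 2^78 operations.
Step 2: Collision resistance (birthday bound) = 2^(78/2) = 2^39.
Step 3: The claimed attack costs 2^25 operations.
Step 4: Since 2^25 < 2^39, the claimed attack beats the generic birthday bound, so collision resistance is broken.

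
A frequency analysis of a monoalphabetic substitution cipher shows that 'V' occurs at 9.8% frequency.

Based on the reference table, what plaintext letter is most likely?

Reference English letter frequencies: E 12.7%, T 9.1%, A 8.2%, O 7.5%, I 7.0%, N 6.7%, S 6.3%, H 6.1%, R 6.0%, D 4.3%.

Step 1: The observed frequency is 9.8%.
Step 2: Compare with English frequencies:
  E: 12.7% (difference: 2.9%)
  T: 9.1% (difference: 0.7%) <-- closest
  A: 8.2% (difference: 1.6%)
  O: 7.5% (difference: 2.3%)
  I: 7.0% (difference: 2.8%)
  N: 6.7% (difference: 3.1%)
  S: 6.3% (difference: 3.5%)
  H: 6.1% (difference: 3.7%)
  R: 6.0% (difference: 3.8%)
  D: 4.3% (difference: 5.5%)
Step 3: 'V' most likely represents 'T' (frequency 9.1%).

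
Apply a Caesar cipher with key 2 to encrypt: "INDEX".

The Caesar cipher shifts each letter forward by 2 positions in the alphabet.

Step 1: For each letter, shift forward by 2 positions (mod 26).
  I (position 8) -> position (8+2) mod 26 = 10 -> K
  N (position 13) -> position (13+2) mod 26 = 15 -> P
  D (position 3) -> position (3+2) mod 26 = 5 -> F
  E (position 4) -> position (4+2) mod 26 = 6 -> G
  X (position 23) -> position (23+2) mod 26 = 25 -> Z
Result: KPFGZ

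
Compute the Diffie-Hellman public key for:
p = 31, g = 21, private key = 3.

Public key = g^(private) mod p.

Step 1: A = g^a mod p = 21^3 mod 31.
  21^1 mod 31 = 21
  21^2 mod 31 = (21 * 21) mod 31 = 7
  21^3 mod 31 = (7 * 21) mod 31 = 23
Result: A = 23.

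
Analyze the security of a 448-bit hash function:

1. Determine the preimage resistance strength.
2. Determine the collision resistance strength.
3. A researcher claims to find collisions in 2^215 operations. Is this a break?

Step 1: Preimage resistance requires brute-force of 2^448 operations.
Step 2: Collision resistance (birthday bound) = 2^(448/2) = 2^224.
Step 3: The claimed attack costs 2^215 operations.
Step 4: Since 2^215 < 2^224, the claimed attack beats the generic birthday bound, so collision resistance is broken.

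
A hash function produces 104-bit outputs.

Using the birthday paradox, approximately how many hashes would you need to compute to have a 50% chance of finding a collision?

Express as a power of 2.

Step 1: The birthday paradox gives collision probability ~50% after sqrt(2^n) = 2^(n/2) hashes.
Step 2: For 104-bit output: 2^(104/2) = 2^52.
Step 3: Approximately 2^52 hash computations needed.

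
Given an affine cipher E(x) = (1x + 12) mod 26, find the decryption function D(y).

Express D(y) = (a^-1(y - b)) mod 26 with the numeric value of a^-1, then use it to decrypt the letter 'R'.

Step 1: Find a^-1, the modular inverse of 1 mod 26.
Step 2: We need 1 * a^-1 = 1 (mod 26).
Step 3: 1 * 1 = 1 = 0 * 26 + 1, so a^-1 = 1.
Step 4: D(y) = 1(y - 12) mod 26.
Step 5: Apply to 'R' (y = 17): D(17) = 1 * (17 - 12) mod 26 = 1 * 5 mod 26 = 5 -> 'F'.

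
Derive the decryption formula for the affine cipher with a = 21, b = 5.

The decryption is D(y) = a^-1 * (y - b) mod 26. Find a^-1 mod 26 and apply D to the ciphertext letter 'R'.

Step 1: Find a^-1, the modular inverse of 21 mod 26.
Step 2: We need 21 * a^-1 = 1 (mod 26).
Step 3: 21 * 5 = 105 = 4 * 26 + 1, so a^-1 = 5.
Step 4: D(y) = 5(y - 5) mod 26.
Step 5: Apply to 'R' (y = 17): D(17) = 5 * (17 - 5) mod 26 = 5 * 12 mod 26 = 8 -> 'I'.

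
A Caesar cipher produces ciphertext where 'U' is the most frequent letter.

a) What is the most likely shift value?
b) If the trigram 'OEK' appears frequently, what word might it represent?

Step 1: In English, 'E' is the most frequent letter (12.7%).
Step 2: The most frequent ciphertext letter is 'U' (position 20).
Step 3: Shift = (20 - 4) mod 26 = 16.
Step 4: Decrypt 'OEK' by shifting back 16:
  O -> Y
  E -> O
  K -> U
Step 5: 'OEK' decrypts to 'YOU'.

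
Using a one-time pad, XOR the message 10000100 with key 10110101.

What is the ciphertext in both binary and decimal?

Step 1: Write out the XOR operation bit by bit:
  Message: 10000100
  Key:     10110101
  XOR:     00110001
Step 2: Convert to decimal: 00110001 = 49.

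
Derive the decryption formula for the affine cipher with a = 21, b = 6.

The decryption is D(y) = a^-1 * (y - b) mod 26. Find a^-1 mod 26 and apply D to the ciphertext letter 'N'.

Step 1: Find a^-1, the modular inverse of 21 mod 26.
Step 2: We need 21 * a^-1 = 1 (mod 26).
Step 3: 21 * 5 = 105 = 4 * 26 + 1, so a^-1 = 5.
Step 4: D(y) = 5(y - 6) mod 26.
Step 5: Apply to 'N' (y = 13): D(13) = 5 * (13 - 6) mod 26 = 5 * 7 mod 26 = 9 -> 'J'.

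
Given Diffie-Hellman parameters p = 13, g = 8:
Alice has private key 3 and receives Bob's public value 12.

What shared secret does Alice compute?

Step 1: s = B^a mod p = 12^3 mod 13.
  12^1 mod 13 = 12
  12^2 mod 13 = (12 * 12) mod 13 = 1
  12^3 mod 13 = (1 * 12) mod 13 = 12
Result: shared secret = 12.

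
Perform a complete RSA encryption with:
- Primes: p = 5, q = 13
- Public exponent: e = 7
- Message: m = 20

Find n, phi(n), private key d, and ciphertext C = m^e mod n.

Step 1: n = 5 * 13 = 65.
Step 2: phi(n) = (5-1)(13-1) = 4 * 12 = 48.
Step 3: Find d = 7^(-1) mod 48 = 7.
  Verify: 7 * 7 = 49 = 1 (mod 48).
Step 4: C = 20^7 mod 65 = 45.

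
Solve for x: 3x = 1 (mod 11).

Step 1: We need x such that 3 * x = 1 (mod 11).
Step 2: Using the extended Euclidean algorithm or trial:
  3 * 4 = 12 = 1 * 11 + 1.
Step 3: Since 12 mod 11 = 1, the inverse is x = 4.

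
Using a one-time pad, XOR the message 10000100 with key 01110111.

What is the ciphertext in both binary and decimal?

Step 1: Write out the XOR operation bit by bit:
  Message: 10000100
  Key:     01110111
  XOR:     11110011
Step 2: Convert to decimal: 11110011 = 243.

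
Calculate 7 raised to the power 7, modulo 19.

Step 1: Compute 7^7 mod 19 step by step, reducing modulo 19 at each step.
  7^1 mod 19 = 7
  7^2 mod 19 = (7 * 7) mod 19 = 11
  7^3 mod 19 = (11 * 7) mod 19 = 1
  7^4 mod 19 = (1 * 7) mod 19 = 7
  7^5 mod 19 = (7 * 7) mod 19 = 11
  7^6 mod 19 = (11 * 7) mod 19 = 1
  7^7 mod 19 = (1 * 7) mod 19 = 7
Step 2: Result = 7.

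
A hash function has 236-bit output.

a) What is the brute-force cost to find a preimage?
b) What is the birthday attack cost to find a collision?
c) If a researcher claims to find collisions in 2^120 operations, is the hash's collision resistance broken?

Step 1: Preimage resistance requires brute-force of 2^236 operations.
Step 2: Collision resistance (birthday bound) = 2^(236/2) = 2^118.
Step 3: The claimed attack costs 2^120 operations.
Step 4: Since 2^120 >= 2^118, the claimed attack is no faster than the generic birthday attack, so this does not break collision resistance.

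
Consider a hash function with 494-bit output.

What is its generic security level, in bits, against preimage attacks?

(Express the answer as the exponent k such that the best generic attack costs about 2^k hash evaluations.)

Step 1: The hash has a 494-bit output.
Step 2: Preimage resistance means: given a digest h(x), it should be infeasible to find any input that hashes to it.
With a 494-bit output there are 2^494 possible digests, so a generic brute-force preimage search costs about 2^494 evaluations.
Step 3: Security level = 494 bits.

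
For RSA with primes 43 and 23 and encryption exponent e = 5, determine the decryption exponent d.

Step 1: n = 43 * 23 = 989.
Step 2: phi(n) = 42 * 22 = 924.
Step 3: Find d such that 5 * d = 1 (mod 924).
Step 4: d = 5^(-1) mod 924 = 185.
Verification: 5 * 185 = 925 = 1 * 924 + 1.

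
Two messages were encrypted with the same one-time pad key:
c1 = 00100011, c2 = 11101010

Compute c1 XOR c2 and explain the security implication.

Step 1: c1 XOR c2 = (m1 XOR k) XOR (m2 XOR k).
Step 2: By XOR associativity/commutativity: = m1 XOR m2 XOR k XOR k = m1 XOR m2.
Step 3: 00100011 XOR 11101010 = 11001001 = 201.
Step 4: The key cancels out! An attacker learns m1 XOR m2 = 201, revealing the relationship between plaintexts.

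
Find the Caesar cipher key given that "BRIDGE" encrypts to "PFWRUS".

Step 1: Compare first letters: B (position 1) -> P (position 15).
Step 2: Shift = (15 - 1) mod 26 = 14.
The shift value is 14.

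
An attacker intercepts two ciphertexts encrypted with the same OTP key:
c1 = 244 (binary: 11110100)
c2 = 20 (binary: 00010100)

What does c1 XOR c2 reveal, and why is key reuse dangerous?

Step 1: c1 XOR c2 = (m1 XOR k) XOR (m2 XOR k).
Step 2: By XOR associativity/commutativity: = m1 XOR m2 XOR k XOR k = m1 XOR m2.
Step 3: 11110100 XOR 00010100 = 11100000 = 224.
Step 4: The key cancels out! An attacker learns m1 XOR m2 = 224, revealing the relationship between plaintexts.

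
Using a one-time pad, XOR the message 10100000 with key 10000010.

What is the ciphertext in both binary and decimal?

Step 1: Write out the XOR operation bit by bit:
  Message: 10100000
  Key:     10000010
  XOR:     00100010
Step 2: Convert to decimal: 00100010 = 34.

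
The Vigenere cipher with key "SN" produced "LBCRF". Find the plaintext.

Step 1: Extend key: SNSNS
Step 2: Decrypt each letter (c - k) mod 26:
  L(11) - S(18) = (11-18) mod 26 = 19 = T
  B(1) - N(13) = (1-13) mod 26 = 14 = O
  C(2) - S(18) = (2-18) mod 26 = 10 = K
  R(17) - N(13) = (17-13) mod 26 = 4 = E
  F(5) - S(18) = (5-18) mod 26 = 13 = N
Plaintext: TOKEN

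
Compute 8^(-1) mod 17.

Step 1: We need x such that 8 * x = 1 (mod 17).
Step 2: Using the extended Euclidean algorithm or trial:
  8 * 15 = 120 = 7 * 17 + 1.
Step 3: Since 120 mod 17 = 1, the inverse is x = 15.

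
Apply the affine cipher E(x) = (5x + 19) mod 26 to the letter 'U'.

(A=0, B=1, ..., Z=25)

Step 1: Convert 'U' to number: x = 20.
Step 2: E(20) = (5 * 20 + 19) mod 26 = 119 mod 26 = 15.
Step 3: Convert 15 back to letter: P.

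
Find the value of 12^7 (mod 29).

Step 1: Compute 12^7 mod 29 step by step, reducing modulo 29 at each step.
  12^1 mod 29 = 12
  12^2 mod 29 = (12 * 12) mod 29 = 28
  12^3 mod 29 = (28 * 12) mod 29 = 17
  12^4 mod 29 = (17 * 12) mod 29 = 1
  12^5 mod 29 = (1 * 12) mod 29 = 12
  12^6 mod 29 = (12 * 12) mod 29 = 28
  12^7 mod 29 = (28 * 12) mod 29 = 17
Step 2: Result = 17.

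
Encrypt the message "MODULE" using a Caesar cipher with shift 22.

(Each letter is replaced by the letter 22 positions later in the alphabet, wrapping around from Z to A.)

Step 1: For each letter, shift forward by 22 positions (mod 26).
  M (position 12) -> position (12+22) mod 26 = 8 -> I
  O (position 14) -> position (14+22) mod 26 = 10 -> K
  D (position 3) -> position (3+22) mod 26 = 25 -> Z
  U (position 20) -> position (20+22) mod 26 = 16 -> Q
  L (position 11) -> position (11+22) mod 26 = 7 -> H
  E (position 4) -> position (4+22) mod 26 = 0 -> A
Result: IKZQHA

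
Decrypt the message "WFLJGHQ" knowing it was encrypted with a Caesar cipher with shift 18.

Step 1: Reverse the shift by subtracting 18 from each letter position.
  W (position 22) -> position (22-18) mod 26 = 4 -> E
  F (position 5) -> position (5-18) mod 26 = 13 -> N
  L (position 11) -> position (11-18) mod 26 = 19 -> T
  J (position 9) -> position (9-18) mod 26 = 17 -> R
  G (position 6) -> position (6-18) mod 26 = 14 -> O
  H (position 7) -> position (7-18) mod 26 = 15 -> P
  Q (position 16) -> position (16-18) mod 26 = 24 -> Y
Decrypted message: ENTROPY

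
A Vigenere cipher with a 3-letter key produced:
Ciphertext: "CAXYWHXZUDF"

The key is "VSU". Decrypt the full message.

Step 1: Key 'VSU' has length 3. Extended key: VSUVSUVSUVS
Step 2: Decrypt each position:
  C(2) - V(21) = 7 = H
  A(0) - S(18) = 8 = I
  X(23) - U(20) = 3 = D
  Y(24) - V(21) = 3 = D
  W(22) - S(18) = 4 = E
  H(7) - U(20) = 13 = N
  X(23) - V(21) = 2 = C
  Z(25) - S(18) = 7 = H
  U(20) - U(20) = 0 = A
  D(3) - V(21) = 8 = I
  F(5) - S(18) = 13 = N
Plaintext: HIDDENCHAIN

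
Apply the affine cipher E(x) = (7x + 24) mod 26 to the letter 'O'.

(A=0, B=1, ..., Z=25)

Step 1: Convert 'O' to number: x = 14.
Step 2: E(14) = (7 * 14 + 24) mod 26 = 122 mod 26 = 18.
Step 3: Convert 18 back to letter: S.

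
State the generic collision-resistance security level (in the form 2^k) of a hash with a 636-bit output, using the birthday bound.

Step 1: The birthday paradox gives collision probability ~50% after sqrt(2^n) = 2^(n/2) hashes.
Step 2: For 636-bit output: 2^(636/2) = 2^318.
Step 3: Approximately 2^318 hash computations needed.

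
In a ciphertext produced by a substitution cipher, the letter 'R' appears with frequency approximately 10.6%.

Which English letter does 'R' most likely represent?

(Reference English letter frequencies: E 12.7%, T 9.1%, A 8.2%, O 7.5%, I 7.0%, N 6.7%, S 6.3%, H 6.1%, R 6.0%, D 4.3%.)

Step 1: The observed frequency is 10.6%.
Step 2: Compare with English frequencies:
  E: 12.7% (difference: 2.1%)
  T: 9.1% (difference: 1.5%) <-- closest
  A: 8.2% (difference: 2.4%)
  O: 7.5% (difference: 3.1%)
  I: 7.0% (difference: 3.6%)
  N: 6.7% (difference: 3.9%)
  S: 6.3% (difference: 4.3%)
  H: 6.1% (difference: 4.5%)
  R: 6.0% (difference: 4.6%)
  D: 4.3% (difference: 6.3%)
Step 3: 'R' most likely represents 'T' (frequency 9.1%).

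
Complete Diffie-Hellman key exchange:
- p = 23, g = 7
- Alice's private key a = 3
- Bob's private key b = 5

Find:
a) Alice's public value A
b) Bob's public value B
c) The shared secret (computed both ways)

Step 1: A = g^a mod p = 7^3 mod 23 = 21.
Step 2: B = g^b mod p = 7^5 mod 23 = 17.
Step 3: Alice computes s = B^a mod p = 17^3 mod 23 = 14.
Step 4: Bob computes s = A^b mod p = 21^5 mod 23 = 14.
Both sides agree: shared secret = 14.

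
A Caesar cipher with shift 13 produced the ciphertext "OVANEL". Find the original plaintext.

Step 1: Reverse the shift by subtracting 13 from each letter position.
  O (position 14) -> position (14-13) mod 26 = 1 -> B
  V (position 21) -> position (21-13) mod 26 = 8 -> I
  A (position 0) -> position (0-13) mod 26 = 13 -> N
  N (position 13) -> position (13-13) mod 26 = 0 -> A
  E (position 4) -> position (4-13) mod 26 = 17 -> R
  L (position 11) -> position (11-13) mod 26 = 24 -> Y
Decrypted message: BINARY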